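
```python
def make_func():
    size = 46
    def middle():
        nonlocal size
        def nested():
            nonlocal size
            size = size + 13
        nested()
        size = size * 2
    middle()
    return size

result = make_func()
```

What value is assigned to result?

Step 1: size = 46.
Step 2: nested() adds 13: size = 46 + 13 = 59.
Step 3: middle() doubles: size = 59 * 2 = 118.
Step 4: result = 118

The answer is 118.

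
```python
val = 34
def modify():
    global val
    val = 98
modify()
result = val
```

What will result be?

Step 1: val = 34 globally.
Step 2: modify() declares global val and sets it to 98.
Step 3: After modify(), global val = 98. result = 98

The answer is 98.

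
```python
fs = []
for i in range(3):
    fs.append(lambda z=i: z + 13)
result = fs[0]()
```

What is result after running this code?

Step 1: Default argument z=i captures i's value at definition time.
Step 2: fs[0] was defined when i = 0, so z defaults to 0.
Step 3: result = 0 + 13 = 13 (default arg fixes the late binding issue)

The answer is 13.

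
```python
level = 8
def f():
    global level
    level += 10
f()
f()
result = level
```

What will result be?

Step 1: level = 8.
Step 2: First f(): level = 8 + 10 = 18.
Step 3: Second f(): level = 18 + 10 = 28. result = 28

The answer is 28.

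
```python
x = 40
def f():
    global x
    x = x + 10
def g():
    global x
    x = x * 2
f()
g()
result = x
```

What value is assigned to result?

Step 1: x = 40.
Step 2: f() adds 10: x = 40 + 10 = 50.
Step 3: g() doubles: x = 50 * 2 = 100.
Step 4: result = 100

The answer is 100.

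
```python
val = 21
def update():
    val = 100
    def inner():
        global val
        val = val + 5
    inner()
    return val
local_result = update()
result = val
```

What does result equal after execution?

Step 1: Global val = 21. update() creates local val = 100.
Step 2: inner() declares global val and adds 5: global val = 21 + 5 = 26.
Step 3: update() returns its local val = 100 (unaffected by inner).
Step 4: result = global val = 26

The answer is 26.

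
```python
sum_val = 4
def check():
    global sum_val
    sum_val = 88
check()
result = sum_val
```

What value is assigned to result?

Step 1: sum_val = 4 globally.
Step 2: check() declares global sum_val and sets it to 88.
Step 3: After check(), global sum_val = 88. result = 88

The answer is 88.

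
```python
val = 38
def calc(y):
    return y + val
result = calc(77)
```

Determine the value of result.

Step 1: val = 38 is defined globally.
Step 2: calc(77) uses parameter y = 77 and looks up val from global scope = 38.
Step 3: result = 77 + 38 = 115

The answer is 115.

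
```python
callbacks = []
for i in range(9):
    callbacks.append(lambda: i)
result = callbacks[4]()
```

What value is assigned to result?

Step 1: The loop creates 9 lambdas, all referencing the same variable i.
Step 2: After the loop, i = 8 (final value).
Step 3: callbacks[4]() looks up i at call time and finds 8. This is the late binding gotcha. result = 8

The answer is 8.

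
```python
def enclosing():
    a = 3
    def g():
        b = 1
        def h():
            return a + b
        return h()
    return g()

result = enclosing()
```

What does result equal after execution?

Step 1: enclosing() defines a = 3. g() defines b = 1.
Step 2: h() accesses both from enclosing scopes: a = 3, b = 1.
Step 3: result = 3 + 1 = 4

The answer is 4.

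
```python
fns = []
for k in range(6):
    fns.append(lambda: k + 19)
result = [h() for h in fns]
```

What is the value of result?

Step 1: All lambdas capture k by reference. After the loop, k = 5.
Step 2: Each call returns 5 + 19 = 24.
Step 3: result = [24, 24, 24, 24, 24, 24]

The answer is [24, 24, 24, 24, 24, 24].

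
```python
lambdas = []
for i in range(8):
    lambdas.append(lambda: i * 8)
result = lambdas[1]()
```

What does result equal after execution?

Step 1: All lambdas reference the same variable i (late binding).
Step 2: After the loop, i = 7. Every lambda returns i * 8.
Step 3: lambdas[1]() = 7 * 8 = 56

The answer is 56.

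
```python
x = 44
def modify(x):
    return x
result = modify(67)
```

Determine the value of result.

Step 1: Global x = 44.
Step 2: modify(67) takes parameter x = 67, which shadows the global.
Step 3: result = 67

The answer is 67.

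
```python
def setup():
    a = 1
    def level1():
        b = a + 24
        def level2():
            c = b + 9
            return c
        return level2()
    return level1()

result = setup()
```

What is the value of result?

Step 1: a = 1. b = a + 24 = 25.
Step 2: c = b + 9 = 25 + 9 = 34.
Step 3: result = 34

The answer is 34.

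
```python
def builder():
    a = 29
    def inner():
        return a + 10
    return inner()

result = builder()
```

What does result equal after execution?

Step 1: builder() defines a = 29.
Step 2: inner() reads a = 29 from enclosing scope, returns 29 + 10 = 39.
Step 3: result = 39

The answer is 39.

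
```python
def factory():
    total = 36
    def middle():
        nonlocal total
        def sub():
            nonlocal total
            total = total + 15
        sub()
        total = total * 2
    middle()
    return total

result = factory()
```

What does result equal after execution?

Step 1: total = 36.
Step 2: sub() adds 15: total = 36 + 15 = 51.
Step 3: middle() doubles: total = 51 * 2 = 102.
Step 4: result = 102

The answer is 102.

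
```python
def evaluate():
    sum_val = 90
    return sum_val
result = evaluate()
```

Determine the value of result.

Step 1: evaluate() defines sum_val = 90 in its local scope.
Step 2: return sum_val finds the local variable sum_val = 90.
Step 3: result = 90

The answer is 90.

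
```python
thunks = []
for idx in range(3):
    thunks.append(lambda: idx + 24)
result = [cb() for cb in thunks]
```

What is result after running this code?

Step 1: All lambdas capture idx by reference. After the loop, idx = 2.
Step 2: Each call returns 2 + 24 = 26.
Step 3: result = [26, 26, 26]

The answer is [26, 26, 26].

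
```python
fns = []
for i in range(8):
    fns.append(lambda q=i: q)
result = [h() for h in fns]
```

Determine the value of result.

Step 1: Default arg q=i captures i at each iteration.
Step 2: Each lambda has its own default: 0, 1, ..., 7.
Step 3: result = [0, 1, 2, 3, 4, 5, 6, 7]

The answer is [0, 1, 2, 3, 4, 5, 6, 7].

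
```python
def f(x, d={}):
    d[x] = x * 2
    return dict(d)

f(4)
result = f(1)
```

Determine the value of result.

Step 1: Mutable default dict is shared across calls.
Step 2: First call adds 4: 8. Second call adds 1: 2.
Step 3: result = {4: 8, 1: 2}

The answer is {4: 8, 1: 2}.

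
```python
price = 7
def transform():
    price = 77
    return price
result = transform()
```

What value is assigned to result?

Step 1: Global price = 7.
Step 2: transform() creates local price = 77, shadowing the global.
Step 3: Returns local price = 77. result = 77

The answer is 77.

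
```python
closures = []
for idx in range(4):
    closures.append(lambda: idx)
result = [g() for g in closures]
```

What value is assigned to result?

Step 1: All 4 lambdas share the same variable idx.
Step 2: After the loop, idx = 3.
Step 3: Each call returns 3. result = [3, 3, 3, 3]

The answer is [3, 3, 3, 3].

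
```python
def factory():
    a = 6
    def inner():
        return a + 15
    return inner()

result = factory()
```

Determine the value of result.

Step 1: factory() defines a = 6.
Step 2: inner() reads a = 6 from enclosing scope, returns 6 + 15 = 21.
Step 3: result = 21

The answer is 21.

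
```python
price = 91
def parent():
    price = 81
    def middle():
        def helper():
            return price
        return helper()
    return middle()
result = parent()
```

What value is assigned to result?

Step 1: parent() defines price = 81. middle() and helper() have no local price.
Step 2: helper() checks local (none), enclosing middle() (none), enclosing parent() and finds price = 81.
Step 3: result = 81

The answer is 81.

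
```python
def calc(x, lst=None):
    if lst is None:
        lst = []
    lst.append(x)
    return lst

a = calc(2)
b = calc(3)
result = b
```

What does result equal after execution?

Step 1: None default with guard creates a NEW list each call.
Step 2: a = [2] (fresh list). b = [3] (another fresh list).
Step 3: result = [3] (this is the fix for mutable default)

The answer is [3].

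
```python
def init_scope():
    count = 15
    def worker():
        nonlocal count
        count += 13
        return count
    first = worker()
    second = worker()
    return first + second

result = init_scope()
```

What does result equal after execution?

Step 1: count starts at 15.
Step 2: First call: count = 15 + 13 = 28, returns 28.
Step 3: Second call: count = 28 + 13 = 41, returns 41.
Step 4: result = 28 + 41 = 69

The answer is 69.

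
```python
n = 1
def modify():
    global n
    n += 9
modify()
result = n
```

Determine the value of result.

Step 1: n = 1 globally.
Step 2: modify() modifies global n: n += 9 = 10.
Step 3: result = 10

The answer is 10.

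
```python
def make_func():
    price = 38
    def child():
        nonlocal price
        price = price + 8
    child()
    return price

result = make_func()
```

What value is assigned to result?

Step 1: make_func() sets price = 38.
Step 2: child() uses nonlocal to modify price in make_func's scope: price = 38 + 8 = 46.
Step 3: make_func() returns the modified price = 46

The answer is 46.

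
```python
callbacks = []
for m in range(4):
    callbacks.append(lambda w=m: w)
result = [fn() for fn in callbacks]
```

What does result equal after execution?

Step 1: Default arg w=m captures m at each iteration.
Step 2: Each lambda has its own default: 0, 1, ..., 3.
Step 3: result = [0, 1, 2, 3]

The answer is [0, 1, 2, 3].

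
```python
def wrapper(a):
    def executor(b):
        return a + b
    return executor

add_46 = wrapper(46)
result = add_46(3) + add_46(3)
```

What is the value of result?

Step 1: add_46 captures a = 46.
Step 2: add_46(3) = 46 + 3 = 49, called twice.
Step 3: result = 49 + 49 = 98

The answer is 98.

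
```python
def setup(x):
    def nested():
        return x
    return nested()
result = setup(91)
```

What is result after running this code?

Step 1: setup(91) binds parameter x = 91.
Step 2: nested() looks up x in enclosing scope and finds the parameter x = 91.
Step 3: result = 91

The answer is 91.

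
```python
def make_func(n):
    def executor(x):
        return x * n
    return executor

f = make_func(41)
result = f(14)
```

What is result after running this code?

Step 1: make_func(41) creates a closure capturing n = 41.
Step 2: f(14) computes 14 * 41 = 574.
Step 3: result = 574

The answer is 574.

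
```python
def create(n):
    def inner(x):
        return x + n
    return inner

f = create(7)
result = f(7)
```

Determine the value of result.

Step 1: create(7) creates a closure that captures n = 7.
Step 2: f(7) calls the closure with x = 7, returning 7 + 7 = 14.
Step 3: result = 14

The answer is 14.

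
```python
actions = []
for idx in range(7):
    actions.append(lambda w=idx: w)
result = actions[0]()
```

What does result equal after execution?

Step 1: Default argument w=idx captures idx's value at each iteration.
Step 2: actions[0] captured w = 0 when idx was 0.
Step 3: result = 0

The answer is 0.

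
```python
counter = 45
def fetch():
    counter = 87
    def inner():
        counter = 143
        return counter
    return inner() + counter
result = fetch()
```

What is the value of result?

Step 1: fetch() has local counter = 87. inner() has local counter = 143.
Step 2: inner() returns its local counter = 143.
Step 3: fetch() returns 143 + its own counter (87) = 230

The answer is 230.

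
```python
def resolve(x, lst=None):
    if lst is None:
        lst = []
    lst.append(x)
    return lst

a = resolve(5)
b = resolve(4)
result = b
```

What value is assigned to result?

Step 1: None default with guard creates a NEW list each call.
Step 2: a = [5] (fresh list). b = [4] (another fresh list).
Step 3: result = [4] (this is the fix for mutable default)

The answer is [4].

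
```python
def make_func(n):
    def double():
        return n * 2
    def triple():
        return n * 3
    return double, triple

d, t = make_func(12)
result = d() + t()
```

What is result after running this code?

Step 1: Both closures capture the same n = 12.
Step 2: d() = 12 * 2 = 24, t() = 12 * 3 = 36.
Step 3: result = 24 + 36 = 60

The answer is 60.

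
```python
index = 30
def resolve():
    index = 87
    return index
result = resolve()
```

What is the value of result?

Step 1: Global index = 30.
Step 2: resolve() creates local index = 87, shadowing the global.
Step 3: Returns local index = 87. result = 87

The answer is 87.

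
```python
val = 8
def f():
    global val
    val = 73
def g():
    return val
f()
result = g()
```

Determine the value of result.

Step 1: val = 8.
Step 2: f() sets global val = 73.
Step 3: g() reads global val = 73. result = 73

The answer is 73.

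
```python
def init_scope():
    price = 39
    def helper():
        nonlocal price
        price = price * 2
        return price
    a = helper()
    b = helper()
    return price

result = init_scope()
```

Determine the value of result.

Step 1: price starts at 39.
Step 2: First helper(): price = 39 * 2 = 78.
Step 3: Second helper(): price = 78 * 2 = 156.
Step 4: result = 156

The answer is 156.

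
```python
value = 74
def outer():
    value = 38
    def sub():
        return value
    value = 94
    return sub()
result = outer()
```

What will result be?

Step 1: outer() sets value = 38, then later value = 94.
Step 2: sub() is called after value is reassigned to 94. Closures capture variables by reference, not by value.
Step 3: result = 94

The answer is 94.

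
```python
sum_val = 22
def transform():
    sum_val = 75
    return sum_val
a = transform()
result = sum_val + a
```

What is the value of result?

Step 1: Global sum_val = 22. transform() returns local sum_val = 75.
Step 2: a = 75. Global sum_val still = 22.
Step 3: result = 22 + 75 = 97

The answer is 97.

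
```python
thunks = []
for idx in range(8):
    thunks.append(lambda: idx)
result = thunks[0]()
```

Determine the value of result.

Step 1: The loop creates 8 lambdas, all referencing the same variable idx.
Step 2: After the loop, idx = 7 (final value).
Step 3: thunks[0]() looks up idx at call time and finds 7. This is the late binding gotcha. result = 7

The answer is 7.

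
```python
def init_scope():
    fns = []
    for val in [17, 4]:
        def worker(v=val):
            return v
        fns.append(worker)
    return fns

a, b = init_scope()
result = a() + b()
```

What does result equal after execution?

Step 1: Default argument v=val captures val at each iteration.
Step 2: a() returns 17 (captured at first iteration), b() returns 4 (captured at second).
Step 3: result = 17 + 4 = 21

The answer is 21.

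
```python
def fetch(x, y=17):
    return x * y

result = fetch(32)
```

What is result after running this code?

Step 1: fetch(32) uses default y = 17.
Step 2: Returns 32 * 17 = 544.
Step 3: result = 544

The answer is 544.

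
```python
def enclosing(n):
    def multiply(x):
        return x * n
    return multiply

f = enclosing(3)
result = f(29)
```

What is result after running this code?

Step 1: enclosing(3) returns multiply closure with n = 3.
Step 2: f(29) computes 29 * 3 = 87.
Step 3: result = 87

The answer is 87.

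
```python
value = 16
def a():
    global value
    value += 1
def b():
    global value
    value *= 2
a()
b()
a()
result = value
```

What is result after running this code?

Step 1: value = 16.
Step 2: a(): value = 16 + 1 = 17.
Step 3: b(): value = 17 * 2 = 34.
Step 4: a(): value = 34 + 1 = 35

The answer is 35.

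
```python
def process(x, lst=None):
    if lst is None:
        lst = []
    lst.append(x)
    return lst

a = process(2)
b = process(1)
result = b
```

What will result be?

Step 1: None default with guard creates a NEW list each call.
Step 2: a = [2] (fresh list). b = [1] (another fresh list).
Step 3: result = [1] (this is the fix for mutable default)

The answer is [1].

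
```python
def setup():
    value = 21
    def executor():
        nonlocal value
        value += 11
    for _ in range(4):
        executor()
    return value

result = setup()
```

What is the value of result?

Step 1: value = 21.
Step 2: executor() is called 4 times in a loop, each adding 11 via nonlocal.
Step 3: value = 21 + 11 * 4 = 65

The answer is 65.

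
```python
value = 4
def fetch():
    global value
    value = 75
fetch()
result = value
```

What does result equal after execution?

Step 1: value = 4 globally.
Step 2: fetch() declares global value and sets it to 75.
Step 3: After fetch(), global value = 75. result = 75

The answer is 75.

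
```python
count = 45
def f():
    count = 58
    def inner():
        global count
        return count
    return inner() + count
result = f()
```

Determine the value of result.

Step 1: Global count = 45. f() shadows with local count = 58.
Step 2: inner() uses global keyword, so inner() returns global count = 45.
Step 3: f() returns 45 + 58 = 103

The answer is 103.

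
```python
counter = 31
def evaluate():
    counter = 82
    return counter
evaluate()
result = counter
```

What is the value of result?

Step 1: Global counter = 31.
Step 2: evaluate() creates local counter = 82 (shadow, not modification).
Step 3: After evaluate() returns, global counter is unchanged. result = 31

The answer is 31.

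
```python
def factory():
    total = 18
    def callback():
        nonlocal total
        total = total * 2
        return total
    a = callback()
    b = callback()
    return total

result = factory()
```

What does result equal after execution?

Step 1: total starts at 18.
Step 2: First callback(): total = 18 * 2 = 36.
Step 3: Second callback(): total = 36 * 2 = 72.
Step 4: result = 72

The answer is 72.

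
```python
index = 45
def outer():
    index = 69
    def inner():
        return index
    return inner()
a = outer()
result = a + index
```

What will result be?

Step 1: outer() has local index = 69. inner() reads from enclosing.
Step 2: outer() returns 69. Global index = 45 unchanged.
Step 3: result = 69 + 45 = 114

The answer is 114.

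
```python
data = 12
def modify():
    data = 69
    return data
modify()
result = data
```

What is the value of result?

Step 1: Global data = 12.
Step 2: modify() creates local data = 69 (shadow, not modification).
Step 3: After modify() returns, global data is unchanged. result = 12

The answer is 12.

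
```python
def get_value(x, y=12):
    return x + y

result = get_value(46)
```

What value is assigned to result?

Step 1: get_value(46) uses default y = 12.
Step 2: Returns 46 + 12 = 58.
Step 3: result = 58

The answer is 58.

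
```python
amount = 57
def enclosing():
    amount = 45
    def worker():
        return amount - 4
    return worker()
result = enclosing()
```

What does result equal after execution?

Step 1: enclosing() shadows global amount with amount = 45.
Step 2: worker() finds amount = 45 in enclosing scope, computes 45 - 4 = 41.
Step 3: result = 41

The answer is 41.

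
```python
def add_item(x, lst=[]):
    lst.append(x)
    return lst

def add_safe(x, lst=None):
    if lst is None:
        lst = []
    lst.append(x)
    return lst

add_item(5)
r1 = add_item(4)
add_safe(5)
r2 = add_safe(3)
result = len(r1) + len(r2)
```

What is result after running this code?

Step 1: add_item shares mutable default: after 2 calls, lst = [5, 4], len = 2.
Step 2: add_safe creates fresh list each time: r2 = [3], len = 1.
Step 3: result = 2 + 1 = 3

The answer is 3.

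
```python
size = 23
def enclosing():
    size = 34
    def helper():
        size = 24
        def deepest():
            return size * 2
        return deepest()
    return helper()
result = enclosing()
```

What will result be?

Step 1: deepest() looks up size through LEGB: not local, finds size = 24 in enclosing helper().
Step 2: Returns 24 * 2 = 48.
Step 3: result = 48

The answer is 48.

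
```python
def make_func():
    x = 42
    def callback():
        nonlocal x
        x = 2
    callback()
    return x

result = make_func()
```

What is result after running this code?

Step 1: make_func() sets x = 42.
Step 2: callback() uses nonlocal to reassign x = 2.
Step 3: result = 2

The answer is 2.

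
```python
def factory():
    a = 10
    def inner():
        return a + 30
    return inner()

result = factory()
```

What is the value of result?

Step 1: factory() defines a = 10.
Step 2: inner() reads a = 10 from enclosing scope, returns 10 + 30 = 40.
Step 3: result = 40

The answer is 40.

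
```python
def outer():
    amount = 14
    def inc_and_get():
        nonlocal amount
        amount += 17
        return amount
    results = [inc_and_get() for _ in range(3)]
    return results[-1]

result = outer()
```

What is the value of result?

Step 1: amount = 14.
Step 2: Three calls to inc_and_get(), each adding 17.
Step 3: Last value = 14 + 17 * 3 = 65

The answer is 65.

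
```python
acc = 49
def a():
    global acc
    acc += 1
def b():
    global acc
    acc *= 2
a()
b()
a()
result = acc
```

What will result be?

Step 1: acc = 49.
Step 2: a(): acc = 49 + 1 = 50.
Step 3: b(): acc = 50 * 2 = 100.
Step 4: a(): acc = 100 + 1 = 101

The answer is 101.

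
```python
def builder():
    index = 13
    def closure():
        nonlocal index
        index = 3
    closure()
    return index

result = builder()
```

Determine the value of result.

Step 1: builder() sets index = 13.
Step 2: closure() uses nonlocal to reassign index = 3.
Step 3: result = 3

The answer is 3.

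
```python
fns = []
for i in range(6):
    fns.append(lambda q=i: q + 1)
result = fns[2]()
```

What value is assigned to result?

Step 1: Default argument q=i captures i's value at definition time.
Step 2: fns[2] was defined when i = 2, so q defaults to 2.
Step 3: result = 2 + 1 = 3 (default arg fixes the late binding issue)

The answer is 3.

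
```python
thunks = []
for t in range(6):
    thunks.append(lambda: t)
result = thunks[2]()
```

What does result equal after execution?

Step 1: The loop creates 6 lambdas, all referencing the same variable t.
Step 2: After the loop, t = 5 (final value).
Step 3: thunks[2]() looks up t at call time and finds 5. This is the late binding gotcha. result = 5

The answer is 5.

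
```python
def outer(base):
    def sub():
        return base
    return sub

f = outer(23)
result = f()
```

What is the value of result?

Step 1: outer(23) creates closure capturing base = 23.
Step 2: f() returns the captured base = 23.
Step 3: result = 23

The answer is 23.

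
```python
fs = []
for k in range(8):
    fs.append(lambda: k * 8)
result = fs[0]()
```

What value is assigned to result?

Step 1: All lambdas reference the same variable k (late binding).
Step 2: After the loop, k = 7. Every lambda returns k * 8.
Step 3: fs[0]() = 7 * 8 = 56

The answer is 56.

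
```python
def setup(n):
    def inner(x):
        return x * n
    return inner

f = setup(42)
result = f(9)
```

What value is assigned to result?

Step 1: setup(42) creates a closure capturing n = 42.
Step 2: f(9) computes 9 * 42 = 378.
Step 3: result = 378

The answer is 378.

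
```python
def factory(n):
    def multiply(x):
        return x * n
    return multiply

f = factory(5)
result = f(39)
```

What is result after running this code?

Step 1: factory(5) returns multiply closure with n = 5.
Step 2: f(39) computes 39 * 5 = 195.
Step 3: result = 195

The answer is 195.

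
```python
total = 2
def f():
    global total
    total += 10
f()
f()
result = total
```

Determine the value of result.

Step 1: total = 2.
Step 2: First f(): total = 2 + 10 = 12.
Step 3: Second f(): total = 12 + 10 = 22. result = 22

The answer is 22.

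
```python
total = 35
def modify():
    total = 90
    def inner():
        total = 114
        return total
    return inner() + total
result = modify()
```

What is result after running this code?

Step 1: modify() has local total = 90. inner() has local total = 114.
Step 2: inner() returns its local total = 114.
Step 3: modify() returns 114 + its own total (90) = 204

The answer is 204.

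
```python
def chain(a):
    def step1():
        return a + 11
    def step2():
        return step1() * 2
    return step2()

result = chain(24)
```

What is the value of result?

Step 1: chain(24) captures a = 24.
Step 2: step2() calls step1() which returns 24 + 11 = 35.
Step 3: step2() returns 35 * 2 = 70

The answer is 70.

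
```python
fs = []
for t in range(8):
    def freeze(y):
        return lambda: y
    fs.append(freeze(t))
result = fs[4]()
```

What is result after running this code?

Step 1: freeze(t) creates a new scope capturing y = t at call time.
Step 2: fs[4] = freeze(4), so its lambda captures y = 4.
Step 3: result = 4 (closure factory fixes late binding)

The answer is 4.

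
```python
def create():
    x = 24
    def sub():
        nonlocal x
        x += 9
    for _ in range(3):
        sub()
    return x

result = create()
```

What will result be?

Step 1: x = 24.
Step 2: sub() is called 3 times in a loop, each adding 9 via nonlocal.
Step 3: x = 24 + 9 * 3 = 51

The answer is 51.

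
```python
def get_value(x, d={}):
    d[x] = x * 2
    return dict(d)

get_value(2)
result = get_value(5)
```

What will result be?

Step 1: Mutable default dict is shared across calls.
Step 2: First call adds 2: 4. Second call adds 5: 10.
Step 3: result = {2: 4, 5: 10}

The answer is {2: 4, 5: 10}.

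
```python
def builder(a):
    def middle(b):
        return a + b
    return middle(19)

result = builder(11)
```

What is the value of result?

Step 1: builder(11) passes a = 11.
Step 2: middle(19) has b = 19, reads a = 11 from enclosing.
Step 3: result = 11 + 19 = 30

The answer is 30.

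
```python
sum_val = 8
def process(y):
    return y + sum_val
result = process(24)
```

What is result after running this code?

Step 1: sum_val = 8 is defined globally.
Step 2: process(24) uses parameter y = 24 and looks up sum_val from global scope = 8.
Step 3: result = 24 + 8 = 32

The answer is 32.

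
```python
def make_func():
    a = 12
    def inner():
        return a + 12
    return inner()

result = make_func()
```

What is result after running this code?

Step 1: make_func() defines a = 12.
Step 2: inner() reads a = 12 from enclosing scope, returns 12 + 12 = 24.
Step 3: result = 24

The answer is 24.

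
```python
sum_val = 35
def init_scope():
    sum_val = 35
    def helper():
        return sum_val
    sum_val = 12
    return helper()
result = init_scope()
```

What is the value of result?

Step 1: init_scope() sets sum_val = 35, then later sum_val = 12.
Step 2: helper() is called after sum_val is reassigned to 12. Closures capture variables by reference, not by value.
Step 3: result = 12

The answer is 12.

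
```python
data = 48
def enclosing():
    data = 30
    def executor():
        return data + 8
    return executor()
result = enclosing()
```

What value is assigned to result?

Step 1: enclosing() shadows global data with data = 30.
Step 2: executor() finds data = 30 in enclosing scope, computes 30 + 8 = 38.
Step 3: result = 38

The answer is 38.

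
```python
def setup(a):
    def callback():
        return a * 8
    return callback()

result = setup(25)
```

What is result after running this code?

Step 1: setup(25) binds parameter a = 25.
Step 2: callback() accesses a = 25 from enclosing scope.
Step 3: result = 25 * 8 = 200

The answer is 200.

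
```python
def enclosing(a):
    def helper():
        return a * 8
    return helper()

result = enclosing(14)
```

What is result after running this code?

Step 1: enclosing(14) binds parameter a = 14.
Step 2: helper() accesses a = 14 from enclosing scope.
Step 3: result = 14 * 8 = 112

The answer is 112.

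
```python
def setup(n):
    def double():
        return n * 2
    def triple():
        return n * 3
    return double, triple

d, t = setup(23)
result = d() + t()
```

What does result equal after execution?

Step 1: Both closures capture the same n = 23.
Step 2: d() = 23 * 2 = 46, t() = 23 * 3 = 69.
Step 3: result = 46 + 69 = 115

The answer is 115.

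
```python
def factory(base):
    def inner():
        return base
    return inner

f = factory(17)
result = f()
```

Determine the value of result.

Step 1: factory(17) creates closure capturing base = 17.
Step 2: f() returns the captured base = 17.
Step 3: result = 17

The answer is 17.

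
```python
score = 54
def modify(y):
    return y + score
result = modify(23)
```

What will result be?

Step 1: score = 54 is defined globally.
Step 2: modify(23) uses parameter y = 23 and looks up score from global scope = 54.
Step 3: result = 23 + 54 = 77

The answer is 77.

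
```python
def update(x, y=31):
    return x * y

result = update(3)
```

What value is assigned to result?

Step 1: update(3) uses default y = 31.
Step 2: Returns 3 * 31 = 93.
Step 3: result = 93

The answer is 93.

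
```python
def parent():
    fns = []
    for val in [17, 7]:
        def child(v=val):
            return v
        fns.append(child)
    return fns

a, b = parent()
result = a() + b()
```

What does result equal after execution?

Step 1: Default argument v=val captures val at each iteration.
Step 2: a() returns 17 (captured at first iteration), b() returns 7 (captured at second).
Step 3: result = 17 + 7 = 24

The answer is 24.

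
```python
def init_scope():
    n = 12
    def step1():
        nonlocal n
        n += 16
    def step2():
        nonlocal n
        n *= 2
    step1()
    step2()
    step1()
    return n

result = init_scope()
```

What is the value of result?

Step 1: n = 12.
Step 2: step1(): n = 12 + 16 = 28.
Step 3: step2(): n = 28 * 2 = 56.
Step 4: step1(): n = 56 + 16 = 72. result = 72

The answer is 72.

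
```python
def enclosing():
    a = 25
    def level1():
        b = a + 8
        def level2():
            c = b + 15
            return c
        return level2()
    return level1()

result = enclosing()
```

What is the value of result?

Step 1: a = 25. b = a + 8 = 33.
Step 2: c = b + 15 = 33 + 15 = 48.
Step 3: result = 48

The answer is 48.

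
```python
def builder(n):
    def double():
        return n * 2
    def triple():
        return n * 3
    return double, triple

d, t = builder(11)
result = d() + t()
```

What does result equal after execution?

Step 1: Both closures capture the same n = 11.
Step 2: d() = 11 * 2 = 22, t() = 11 * 3 = 33.
Step 3: result = 22 + 33 = 55

The answer is 55.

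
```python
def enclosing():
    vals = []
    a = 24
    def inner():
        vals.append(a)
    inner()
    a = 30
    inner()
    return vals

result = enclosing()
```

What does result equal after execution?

Step 1: a = 24. inner() appends current a to vals.
Step 2: First inner(): appends 24. Then a = 30.
Step 3: Second inner(): appends 30 (closure sees updated a). result = [24, 30]

The answer is [24, 30].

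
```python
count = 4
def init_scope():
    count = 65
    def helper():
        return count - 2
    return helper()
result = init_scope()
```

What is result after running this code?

Step 1: init_scope() shadows global count with count = 65.
Step 2: helper() finds count = 65 in enclosing scope, computes 65 - 2 = 63.
Step 3: result = 63

The answer is 63.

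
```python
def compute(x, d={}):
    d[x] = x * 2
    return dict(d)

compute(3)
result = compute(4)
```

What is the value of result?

Step 1: Mutable default dict is shared across calls.
Step 2: First call adds 3: 6. Second call adds 4: 8.
Step 3: result = {3: 6, 4: 8}

The answer is {3: 6, 4: 8}.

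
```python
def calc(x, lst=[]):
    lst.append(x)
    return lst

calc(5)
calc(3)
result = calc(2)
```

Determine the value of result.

Step 1: Mutable default argument gotcha! The list [] is created once.
Step 2: Each call appends to the SAME list: [5], [5, 3], [5, 3, 2].
Step 3: result = [5, 3, 2]

The answer is [5, 3, 2].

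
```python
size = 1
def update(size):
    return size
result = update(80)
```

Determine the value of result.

Step 1: Global size = 1.
Step 2: update(80) takes parameter size = 80, which shadows the global.
Step 3: result = 80

The answer is 80.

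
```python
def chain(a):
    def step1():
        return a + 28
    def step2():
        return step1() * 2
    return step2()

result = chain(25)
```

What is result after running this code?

Step 1: chain(25) captures a = 25.
Step 2: step2() calls step1() which returns 25 + 28 = 53.
Step 3: step2() returns 53 * 2 = 106

The answer is 106.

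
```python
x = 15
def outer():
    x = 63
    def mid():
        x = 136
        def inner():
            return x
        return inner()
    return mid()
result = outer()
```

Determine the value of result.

Step 1: Three levels of shadowing: global 15, outer 63, mid 136.
Step 2: inner() finds x = 136 in enclosing mid() scope.
Step 3: result = 136

The answer is 136.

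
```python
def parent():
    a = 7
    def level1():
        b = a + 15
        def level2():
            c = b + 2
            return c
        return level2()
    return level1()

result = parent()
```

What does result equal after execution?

Step 1: a = 7. b = a + 15 = 22.
Step 2: c = b + 2 = 22 + 2 = 24.
Step 3: result = 24

The answer is 24.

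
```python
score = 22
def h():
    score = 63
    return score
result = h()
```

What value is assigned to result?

Step 1: Global score = 22.
Step 2: h() creates local score = 63, shadowing the global.
Step 3: Returns local score = 63. result = 63

The answer is 63.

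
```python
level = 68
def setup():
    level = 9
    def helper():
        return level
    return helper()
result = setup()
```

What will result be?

Step 1: level = 68 globally, but setup() defines level = 9 locally.
Step 2: helper() looks up level. Not in local scope, so checks enclosing scope (setup) and finds level = 9.
Step 3: result = 9

The answer is 9.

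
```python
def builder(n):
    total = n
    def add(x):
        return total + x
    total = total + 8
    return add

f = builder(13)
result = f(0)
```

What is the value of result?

Step 1: builder(13) sets total = 13, then total = 13 + 8 = 21.
Step 2: Closures capture by reference, so add sees total = 21.
Step 3: f(0) returns 21 + 0 = 21

The answer is 21.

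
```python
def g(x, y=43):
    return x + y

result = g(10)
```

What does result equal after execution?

Step 1: g(10) uses default y = 43.
Step 2: Returns 10 + 43 = 53.
Step 3: result = 53

The answer is 53.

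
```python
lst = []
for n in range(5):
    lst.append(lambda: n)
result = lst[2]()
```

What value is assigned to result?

Step 1: The loop creates 5 lambdas, all referencing the same variable n.
Step 2: After the loop, n = 4 (final value).
Step 3: lst[2]() looks up n at call time and finds 4. This is the late binding gotcha. result = 4

The answer is 4.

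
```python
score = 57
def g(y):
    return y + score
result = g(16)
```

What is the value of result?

Step 1: score = 57 is defined globally.
Step 2: g(16) uses parameter y = 16 and looks up score from global scope = 57.
Step 3: result = 16 + 57 = 73

The answer is 73.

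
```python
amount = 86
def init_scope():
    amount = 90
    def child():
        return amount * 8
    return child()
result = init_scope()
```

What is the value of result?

Step 1: init_scope() shadows global amount with amount = 90.
Step 2: child() finds amount = 90 in enclosing scope, computes 90 * 8 = 720.
Step 3: result = 720

The answer is 720.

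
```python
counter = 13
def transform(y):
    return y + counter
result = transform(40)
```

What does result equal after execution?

Step 1: counter = 13 is defined globally.
Step 2: transform(40) uses parameter y = 40 and looks up counter from global scope = 13.
Step 3: result = 40 + 13 = 53

The answer is 53.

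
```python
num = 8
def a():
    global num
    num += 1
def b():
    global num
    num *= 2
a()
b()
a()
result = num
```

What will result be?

Step 1: num = 8.
Step 2: a(): num = 8 + 1 = 9.
Step 3: b(): num = 9 * 2 = 18.
Step 4: a(): num = 18 + 1 = 19

The answer is 19.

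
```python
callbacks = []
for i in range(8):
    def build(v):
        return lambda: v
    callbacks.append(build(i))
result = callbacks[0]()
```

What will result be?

Step 1: build(i) creates a new scope capturing v = i at call time.
Step 2: callbacks[0] = build(0), so its lambda captures v = 0.
Step 3: result = 0 (closure factory fixes late binding)

The answer is 0.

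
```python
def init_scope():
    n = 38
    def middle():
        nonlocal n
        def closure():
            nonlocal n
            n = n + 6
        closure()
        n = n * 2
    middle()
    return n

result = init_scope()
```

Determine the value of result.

Step 1: n = 38.
Step 2: closure() adds 6: n = 38 + 6 = 44.
Step 3: middle() doubles: n = 44 * 2 = 88.
Step 4: result = 88

The answer is 88.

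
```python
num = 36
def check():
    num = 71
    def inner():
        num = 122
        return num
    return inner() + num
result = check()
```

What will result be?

Step 1: check() has local num = 71. inner() has local num = 122.
Step 2: inner() returns its local num = 122.
Step 3: check() returns 122 + its own num (71) = 193

The answer is 193.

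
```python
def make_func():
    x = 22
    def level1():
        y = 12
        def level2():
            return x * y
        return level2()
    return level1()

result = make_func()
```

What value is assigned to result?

Step 1: x = 22 in make_func. y = 12 in level1.
Step 2: level2() reads x = 22 and y = 12 from enclosing scopes.
Step 3: result = 22 * 12 = 264

The answer is 264.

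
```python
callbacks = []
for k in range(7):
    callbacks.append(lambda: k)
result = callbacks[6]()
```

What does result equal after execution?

Step 1: The loop creates 7 lambdas, all referencing the same variable k.
Step 2: After the loop, k = 6 (final value).
Step 3: callbacks[6]() looks up k at call time and finds 6. This is the late binding gotcha. result = 6

The answer is 6.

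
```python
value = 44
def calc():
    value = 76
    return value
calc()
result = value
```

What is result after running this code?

Step 1: value = 44 globally.
Step 2: calc() creates a LOCAL value = 76 (no global keyword!).
Step 3: The global value is unchanged. result = 44

The answer is 44.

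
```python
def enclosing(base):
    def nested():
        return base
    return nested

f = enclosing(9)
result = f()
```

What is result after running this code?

Step 1: enclosing(9) creates closure capturing base = 9.
Step 2: f() returns the captured base = 9.
Step 3: result = 9

The answer is 9.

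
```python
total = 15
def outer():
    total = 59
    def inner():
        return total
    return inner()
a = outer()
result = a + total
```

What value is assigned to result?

Step 1: outer() has local total = 59. inner() reads from enclosing.
Step 2: outer() returns 59. Global total = 15 unchanged.
Step 3: result = 59 + 15 = 74

The answer is 74.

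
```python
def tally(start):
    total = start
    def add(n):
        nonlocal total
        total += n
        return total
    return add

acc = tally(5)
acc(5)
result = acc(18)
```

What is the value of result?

Step 1: tally(5) creates closure with total = 5.
Step 2: First acc(5): total = 5 + 5 = 10.
Step 3: Second acc(18): total = 10 + 18 = 28. result = 28

The answer is 28.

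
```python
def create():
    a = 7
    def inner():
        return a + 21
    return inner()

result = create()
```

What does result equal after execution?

Step 1: create() defines a = 7.
Step 2: inner() reads a = 7 from enclosing scope, returns 7 + 21 = 28.
Step 3: result = 28

The answer is 28.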